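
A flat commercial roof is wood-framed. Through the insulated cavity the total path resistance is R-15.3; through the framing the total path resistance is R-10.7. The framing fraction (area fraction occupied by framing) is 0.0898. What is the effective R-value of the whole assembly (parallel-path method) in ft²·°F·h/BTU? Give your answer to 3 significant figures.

U_eff = 0.9102/15.3 + 0.0898/10.7 = 0.05949 + 0.008393 = 0.06788
R_eff = 1/U_eff = 14.73 ft²·°F·h/BTU

14.7 ft²·°F·h/BTU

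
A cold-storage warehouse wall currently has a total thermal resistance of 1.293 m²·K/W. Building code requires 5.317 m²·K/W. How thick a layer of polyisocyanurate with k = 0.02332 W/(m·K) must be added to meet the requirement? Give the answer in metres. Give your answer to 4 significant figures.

ΔR = 5.317 − 1.293 = 4.024 m²·K/W
L = ΔR × k = 4.024 × 0.02332 = 0.09384 m

0.09384 m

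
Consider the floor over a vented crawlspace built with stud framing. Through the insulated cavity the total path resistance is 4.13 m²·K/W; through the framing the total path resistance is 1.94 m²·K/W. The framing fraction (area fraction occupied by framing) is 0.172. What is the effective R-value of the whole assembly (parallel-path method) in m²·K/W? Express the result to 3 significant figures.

3.46 m²·K/W

U_eff = 0.828/4.13 + 0.172/1.94 = 0.2005 + 0.08866 = 0.2891
R_eff = 1/U_eff = 3.458 m²·K/W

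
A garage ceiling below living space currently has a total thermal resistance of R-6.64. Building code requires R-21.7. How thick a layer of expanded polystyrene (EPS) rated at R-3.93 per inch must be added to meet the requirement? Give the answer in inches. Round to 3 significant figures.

ΔR = 21.7 − 6.64 = 15.06 ft²·°F·h/BTU
L = ΔR / (R/in) = 15.06/3.93 = 3.832 in

3.83 in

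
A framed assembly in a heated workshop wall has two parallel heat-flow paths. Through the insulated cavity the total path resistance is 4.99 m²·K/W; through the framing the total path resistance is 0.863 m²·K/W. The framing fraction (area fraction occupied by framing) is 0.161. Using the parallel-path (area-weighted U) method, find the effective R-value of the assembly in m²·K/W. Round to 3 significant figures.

2.82 m²·K/W

U_eff = 0.839/4.99 + 0.161/0.863 = 0.1681 + 0.1866 = 0.3547
R_eff = 1/U_eff = 2.819 m²·K/W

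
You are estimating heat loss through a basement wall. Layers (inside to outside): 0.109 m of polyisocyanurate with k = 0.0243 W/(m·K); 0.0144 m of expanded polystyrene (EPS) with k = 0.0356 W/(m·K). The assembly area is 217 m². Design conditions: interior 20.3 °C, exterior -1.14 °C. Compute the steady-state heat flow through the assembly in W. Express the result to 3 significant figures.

0.109/0.0243 = 4.486
0.0144/0.0356 = 0.4045
R_total = 4.486 + 0.4045 = 4.89 m²·K/W
Q = A·ΔT/R = 217 × (20.3 − (-1.14)) / 4.89 = 951.4 W

951 W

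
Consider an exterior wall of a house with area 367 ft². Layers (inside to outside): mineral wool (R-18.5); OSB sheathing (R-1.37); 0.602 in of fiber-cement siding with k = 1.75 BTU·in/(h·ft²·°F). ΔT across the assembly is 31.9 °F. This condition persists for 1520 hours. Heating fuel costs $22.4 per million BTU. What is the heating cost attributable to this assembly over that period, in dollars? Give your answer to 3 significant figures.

0.602/1.75 = 0.344
R_total = 18.5 + 1.37 + 0.344 = 20.21 ft²·°F·h/BTU
Q = 367 × 31.9 / 20.21 = 579.2 BTU/h
E = 579.2 × 1520 = 880300 BTU
Cost = 880300/10⁶ × 22.4 = $19.72

19.7 dollars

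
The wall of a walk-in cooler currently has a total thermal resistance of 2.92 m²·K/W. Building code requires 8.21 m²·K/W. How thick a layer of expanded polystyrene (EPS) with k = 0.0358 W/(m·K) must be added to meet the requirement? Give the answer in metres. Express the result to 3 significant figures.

0.189 m

ΔR = 8.21 − 2.92 = 5.29 m²·K/W
L = ΔR × k = 5.29 × 0.0358 = 0.1894 m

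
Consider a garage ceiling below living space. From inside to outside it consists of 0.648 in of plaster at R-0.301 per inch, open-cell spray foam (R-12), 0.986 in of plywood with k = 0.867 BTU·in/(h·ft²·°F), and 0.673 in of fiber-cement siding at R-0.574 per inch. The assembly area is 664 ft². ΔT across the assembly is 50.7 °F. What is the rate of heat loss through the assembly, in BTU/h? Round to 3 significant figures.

2450 BTU/h

0.648 × 0.301 = 0.195
0.986/0.867 = 1.137
0.673 × 0.574 = 0.3863
R_total = 0.195 + 12 + 1.137 + 0.3863 = 13.72 ft²·°F·h/BTU
Q = A·ΔT/R = 664 × 50.7 / 13.72 = 2454 BTU/h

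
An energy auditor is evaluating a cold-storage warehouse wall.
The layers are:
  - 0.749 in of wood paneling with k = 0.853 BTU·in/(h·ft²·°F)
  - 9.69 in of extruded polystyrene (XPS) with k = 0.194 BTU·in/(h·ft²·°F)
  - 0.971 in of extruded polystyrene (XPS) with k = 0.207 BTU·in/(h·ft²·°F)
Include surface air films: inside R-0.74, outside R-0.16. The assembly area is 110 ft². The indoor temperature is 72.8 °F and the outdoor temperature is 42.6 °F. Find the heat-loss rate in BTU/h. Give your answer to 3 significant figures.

0.749/0.853 = 0.8781
9.69/0.194 = 49.95
0.971/0.207 = 4.691
R_total = 0.74 + 0.8781 + 49.95 + 4.691 + 0.16 = 56.42 ft²·°F·h/BTU
Q = A·ΔT/R = 110 × (72.8 − 42.6) / 56.42 = 58.88 BTU/h

58.9 BTU/h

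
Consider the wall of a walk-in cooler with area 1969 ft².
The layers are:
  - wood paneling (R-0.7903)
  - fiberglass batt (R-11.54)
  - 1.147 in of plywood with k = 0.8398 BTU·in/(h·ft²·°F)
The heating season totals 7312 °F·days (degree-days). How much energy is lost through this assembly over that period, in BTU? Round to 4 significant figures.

1.147/0.8398 = 1.3658
R_total = 0.7903 + 11.54 + 1.3658 = 13.696 ft²·°F·h/BTU
E = A × HDD × 24 / R = 1969 × 7312 × 24 / 13.696 = 25229000 BTU

25230000 BTU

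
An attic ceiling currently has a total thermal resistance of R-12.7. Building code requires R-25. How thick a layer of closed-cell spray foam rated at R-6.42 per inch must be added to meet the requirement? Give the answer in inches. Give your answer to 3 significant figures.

ΔR = 25 − 12.7 = 12.3 ft²·°F·h/BTU
L = ΔR / (R/in) = 12.3/6.42 = 1.916 in

1.92 in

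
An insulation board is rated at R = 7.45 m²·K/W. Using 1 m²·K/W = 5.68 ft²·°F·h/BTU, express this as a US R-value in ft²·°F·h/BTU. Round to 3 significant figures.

R_US = 7.45 × 5.68 = 42.32

42.3 ft²·°F·h/BTU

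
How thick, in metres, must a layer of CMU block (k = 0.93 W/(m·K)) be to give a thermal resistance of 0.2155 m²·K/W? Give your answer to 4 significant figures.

0.2004 m

L = R·k = 0.2155 × 0.93 = 0.20042 m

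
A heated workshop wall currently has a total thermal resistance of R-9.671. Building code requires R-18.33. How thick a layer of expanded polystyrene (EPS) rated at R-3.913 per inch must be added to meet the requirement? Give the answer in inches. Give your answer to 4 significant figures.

2.213 in

ΔR = 18.33 − 9.671 = 8.659 ft²·°F·h/BTU
L = ΔR / (R/in) = 8.659/3.913 = 2.2129 in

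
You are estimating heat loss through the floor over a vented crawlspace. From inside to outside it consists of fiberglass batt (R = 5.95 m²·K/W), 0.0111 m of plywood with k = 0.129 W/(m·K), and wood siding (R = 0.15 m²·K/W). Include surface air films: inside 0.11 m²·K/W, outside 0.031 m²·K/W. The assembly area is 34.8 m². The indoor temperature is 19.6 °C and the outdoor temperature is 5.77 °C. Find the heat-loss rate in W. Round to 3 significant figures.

76.1 W

0.0111/0.129 = 0.08605
R_total = 0.11 + 5.95 + 0.08605 + 0.15 + 0.031 = 6.327 m²·K/W
Q = A·ΔT/R = 34.8 × (19.6 − 5.77) / 6.327 = 76.07 W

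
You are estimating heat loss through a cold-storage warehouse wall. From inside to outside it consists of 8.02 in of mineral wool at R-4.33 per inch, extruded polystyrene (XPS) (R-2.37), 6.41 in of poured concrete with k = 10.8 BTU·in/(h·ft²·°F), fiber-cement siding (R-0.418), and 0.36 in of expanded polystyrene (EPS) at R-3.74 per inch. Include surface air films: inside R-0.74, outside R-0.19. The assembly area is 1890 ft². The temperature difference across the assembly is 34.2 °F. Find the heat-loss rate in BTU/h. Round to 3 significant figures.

1600 BTU/h

8.02 × 4.33 = 34.73
6.41/10.8 = 0.5935
0.36 × 3.74 = 1.346
R_total = 0.74 + 34.73 + 2.37 + 0.5935 + 0.418 + 1.346 + 0.19 = 40.38 ft²·°F·h/BTU
Q = A·ΔT/R = 1890 × 34.2 / 40.38 = 1601 BTU/h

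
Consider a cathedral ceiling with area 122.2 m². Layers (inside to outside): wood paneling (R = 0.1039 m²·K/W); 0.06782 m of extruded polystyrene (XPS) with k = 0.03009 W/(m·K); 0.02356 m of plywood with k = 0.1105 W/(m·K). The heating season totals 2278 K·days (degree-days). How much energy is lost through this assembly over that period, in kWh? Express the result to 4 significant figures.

0.06782/0.03009 = 2.2539
0.02356/0.1105 = 0.21321
R_total = 0.1039 + 2.2539 + 0.21321 = 2.571 m²·K/W
E = A × HDD × 24 / R / 1000 = 122.2 × 2278 × 24 / 2.571 / 1000 = 2598.6 kWh

2599 kWh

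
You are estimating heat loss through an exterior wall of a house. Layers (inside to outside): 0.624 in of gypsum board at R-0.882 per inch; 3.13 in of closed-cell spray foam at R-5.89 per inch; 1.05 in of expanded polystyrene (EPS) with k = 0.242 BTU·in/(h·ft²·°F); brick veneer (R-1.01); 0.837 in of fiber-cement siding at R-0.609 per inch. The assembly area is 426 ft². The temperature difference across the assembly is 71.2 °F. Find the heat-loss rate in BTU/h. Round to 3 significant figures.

1220 BTU/h

0.624 × 0.882 = 0.5504
3.13 × 5.89 = 18.44
1.05/0.242 = 4.339
0.837 × 0.609 = 0.5097
R_total = 0.5504 + 18.44 + 4.339 + 1.01 + 0.5097 = 24.84 ft²·°F·h/BTU
Q = A·ΔT/R = 426 × 71.2 / 24.84 = 1221 BTU/h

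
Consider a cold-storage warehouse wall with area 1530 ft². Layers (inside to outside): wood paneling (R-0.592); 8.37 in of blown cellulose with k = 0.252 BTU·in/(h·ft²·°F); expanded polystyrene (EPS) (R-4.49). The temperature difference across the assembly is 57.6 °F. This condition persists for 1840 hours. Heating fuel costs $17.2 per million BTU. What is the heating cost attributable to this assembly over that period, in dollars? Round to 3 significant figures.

72.8 dollars

8.37/0.252 = 33.21
R_total = 0.592 + 33.21 + 4.49 = 38.3 ft²·°F·h/BTU
Q = 1530 × 57.6 / 38.3 = 2301 BTU/h
E = 2301 × 1840 = 4234000 BTU
Cost = 4234000/10⁶ × 17.2 = $72.83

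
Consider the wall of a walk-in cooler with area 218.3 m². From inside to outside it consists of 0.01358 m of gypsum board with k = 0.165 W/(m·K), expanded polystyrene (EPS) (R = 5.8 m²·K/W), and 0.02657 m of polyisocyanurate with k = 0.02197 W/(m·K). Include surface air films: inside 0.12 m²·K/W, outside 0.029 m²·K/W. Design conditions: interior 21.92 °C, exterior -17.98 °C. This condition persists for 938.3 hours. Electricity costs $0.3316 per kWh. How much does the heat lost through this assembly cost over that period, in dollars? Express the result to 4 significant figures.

0.01358/0.165 = 0.082303
0.02657/0.02197 = 1.2094
R_total = 0.12 + 0.082303 + 5.8 + 1.2094 + 0.029 = 7.2407 m²·K/W
Q = 218.3 × (21.92 − (-17.98)) / 7.2407 = 1202.9 W
E = 1202.9 W × 938.3 h / 1000 = 1128.7 kWh
Cost = 1128.7 × 0.3316 = $374.29

374.3 dollars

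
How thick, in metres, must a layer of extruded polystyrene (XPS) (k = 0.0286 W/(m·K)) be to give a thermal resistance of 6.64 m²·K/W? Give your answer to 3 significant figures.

0.190 m

L = R·k = 6.64 × 0.0286 = 0.1899 m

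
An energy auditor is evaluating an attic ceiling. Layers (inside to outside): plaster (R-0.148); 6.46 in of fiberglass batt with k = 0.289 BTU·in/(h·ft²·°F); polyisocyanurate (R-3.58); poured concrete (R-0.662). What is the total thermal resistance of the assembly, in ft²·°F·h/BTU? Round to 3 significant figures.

6.46/0.289 = 22.35
R_total = 0.148 + 22.35 + 3.58 + 0.662 = 26.74 ft²·°F·h/BTU

26.7 ft²·°F·h/BTU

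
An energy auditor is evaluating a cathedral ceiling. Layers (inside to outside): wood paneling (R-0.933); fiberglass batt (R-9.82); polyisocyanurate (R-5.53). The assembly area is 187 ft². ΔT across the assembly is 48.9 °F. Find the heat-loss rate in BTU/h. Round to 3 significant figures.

R_total = 0.933 + 9.82 + 5.53 = 16.28 ft²·°F·h/BTU
Q = A·ΔT/R = 187 × 48.9 / 16.28 = 561.6 BTU/h

562 BTU/h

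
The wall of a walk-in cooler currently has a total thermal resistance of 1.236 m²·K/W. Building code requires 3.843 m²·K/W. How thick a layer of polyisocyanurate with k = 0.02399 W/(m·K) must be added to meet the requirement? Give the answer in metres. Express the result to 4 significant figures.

0.06254 m

ΔR = 3.843 − 1.236 = 2.607 m²·K/W
L = ΔR × k = 2.607 × 0.02399 = 0.062542 m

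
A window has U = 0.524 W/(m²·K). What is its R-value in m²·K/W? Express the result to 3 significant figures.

R = 1/U = 1/0.524 = 1.908

1.91 m²·K/W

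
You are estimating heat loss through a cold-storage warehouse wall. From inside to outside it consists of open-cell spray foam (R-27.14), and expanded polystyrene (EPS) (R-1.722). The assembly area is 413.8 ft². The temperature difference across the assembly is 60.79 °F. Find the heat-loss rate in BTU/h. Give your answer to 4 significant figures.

R_total = 27.14 + 1.722 = 28.862 ft²·°F·h/BTU
Q = A·ΔT/R = 413.8 × 60.79 / 28.862 = 871.56 BTU/h

871.6 BTU/h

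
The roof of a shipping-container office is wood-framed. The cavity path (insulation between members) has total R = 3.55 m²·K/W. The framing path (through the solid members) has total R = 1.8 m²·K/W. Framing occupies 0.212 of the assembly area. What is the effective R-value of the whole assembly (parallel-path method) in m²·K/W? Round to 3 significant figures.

U_eff = 0.788/3.55 + 0.212/1.8 = 0.222 + 0.1178 = 0.3397
R_eff = 1/U_eff = 2.943 m²·K/W

2.94 m²·K/W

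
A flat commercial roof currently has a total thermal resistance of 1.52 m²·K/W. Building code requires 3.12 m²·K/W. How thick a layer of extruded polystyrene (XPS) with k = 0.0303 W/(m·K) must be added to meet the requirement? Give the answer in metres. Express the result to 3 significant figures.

0.0485 m

ΔR = 3.12 − 1.52 = 1.6 m²·K/W
L = ΔR × k = 1.6 × 0.0303 = 0.04848 m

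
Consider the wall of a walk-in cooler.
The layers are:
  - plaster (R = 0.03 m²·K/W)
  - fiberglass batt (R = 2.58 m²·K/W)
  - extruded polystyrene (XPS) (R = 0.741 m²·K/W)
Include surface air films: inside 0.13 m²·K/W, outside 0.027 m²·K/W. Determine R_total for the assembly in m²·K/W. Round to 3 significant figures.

3.51 m²·K/W

R_total = 0.13 + 0.03 + 2.58 + 0.741 + 0.027 = 3.508 m²·K/W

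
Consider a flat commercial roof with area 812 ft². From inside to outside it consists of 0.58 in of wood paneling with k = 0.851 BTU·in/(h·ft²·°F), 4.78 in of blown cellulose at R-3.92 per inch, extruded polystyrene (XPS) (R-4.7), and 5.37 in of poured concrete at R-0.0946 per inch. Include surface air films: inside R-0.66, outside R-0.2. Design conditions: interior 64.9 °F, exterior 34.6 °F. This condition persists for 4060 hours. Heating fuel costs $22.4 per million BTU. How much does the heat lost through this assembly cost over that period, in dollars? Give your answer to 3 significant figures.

87.8 dollars

0.58/0.851 = 0.6816
4.78 × 3.92 = 18.74
5.37 × 0.0946 = 0.508
R_total = 0.66 + 0.6816 + 18.74 + 4.7 + 0.508 + 0.2 = 25.49 ft²·°F·h/BTU
Q = 812 × (64.9 − 34.6) / 25.49 = 965.3 BTU/h
E = 965.3 × 4060 = 3919000 BTU
Cost = 3919000/10⁶ × 22.4 = $87.79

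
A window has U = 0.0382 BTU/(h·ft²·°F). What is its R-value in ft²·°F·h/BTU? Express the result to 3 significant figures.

R = 1/U = 1/0.0382 = 26.18

26.2 ft²·°F·h/BTU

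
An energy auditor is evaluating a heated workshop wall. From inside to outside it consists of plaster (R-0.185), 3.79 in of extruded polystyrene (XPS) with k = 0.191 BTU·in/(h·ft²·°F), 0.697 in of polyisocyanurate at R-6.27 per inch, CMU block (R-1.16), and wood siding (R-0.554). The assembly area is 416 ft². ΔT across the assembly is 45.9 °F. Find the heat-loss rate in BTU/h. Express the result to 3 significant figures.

3.79/0.191 = 19.84
0.697 × 6.27 = 4.37
R_total = 0.185 + 19.84 + 4.37 + 1.16 + 0.554 = 26.11 ft²·°F·h/BTU
Q = A·ΔT/R = 416 × 45.9 / 26.11 = 731.2 BTU/h

731 BTU/h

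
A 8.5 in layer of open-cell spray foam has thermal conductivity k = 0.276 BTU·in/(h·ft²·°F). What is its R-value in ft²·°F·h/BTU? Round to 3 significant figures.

R = L/k = 8.5/0.276 = 30.8 ft²·°F·h/BTU

30.8 ft²·°F·h/BTU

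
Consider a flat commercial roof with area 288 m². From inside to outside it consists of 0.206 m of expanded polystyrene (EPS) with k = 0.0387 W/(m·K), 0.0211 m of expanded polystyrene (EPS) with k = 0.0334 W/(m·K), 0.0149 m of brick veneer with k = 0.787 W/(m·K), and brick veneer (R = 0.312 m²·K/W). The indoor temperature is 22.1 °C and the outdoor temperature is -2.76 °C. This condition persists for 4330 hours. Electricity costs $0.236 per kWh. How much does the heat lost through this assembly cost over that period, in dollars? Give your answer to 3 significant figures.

0.206/0.0387 = 5.323
0.0211/0.0334 = 0.6317
0.0149/0.787 = 0.01893
R_total = 5.323 + 0.6317 + 0.01893 + 0.312 = 6.286 m²·K/W
Q = 288 × (22.1 − (-2.76)) / 6.286 = 1139 W
E = 1139 W × 4330 h / 1000 = 4932 kWh
Cost = 4932 × 0.236 = $1164

1160 dollars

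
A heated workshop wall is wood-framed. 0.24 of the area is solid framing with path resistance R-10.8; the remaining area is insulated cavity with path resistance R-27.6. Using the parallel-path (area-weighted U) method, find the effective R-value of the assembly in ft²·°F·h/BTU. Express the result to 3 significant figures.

20.1 ft²·°F·h/BTU

U_eff = 0.76/27.6 + 0.24/10.8 = 0.02754 + 0.02222 = 0.04976
R_eff = 1/U_eff = 20.1 ft²·°F·h/BTU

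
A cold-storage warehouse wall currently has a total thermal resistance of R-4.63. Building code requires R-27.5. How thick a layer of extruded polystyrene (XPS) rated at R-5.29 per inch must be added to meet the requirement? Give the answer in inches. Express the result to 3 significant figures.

ΔR = 27.5 − 4.63 = 22.87 ft²·°F·h/BTU
L = ΔR / (R/in) = 22.87/5.29 = 4.323 in

4.32 in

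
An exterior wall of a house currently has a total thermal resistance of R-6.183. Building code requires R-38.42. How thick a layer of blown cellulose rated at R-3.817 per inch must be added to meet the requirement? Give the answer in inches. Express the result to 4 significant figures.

8.446 in

ΔR = 38.42 − 6.183 = 32.237 ft²·°F·h/BTU
L = ΔR / (R/in) = 32.237/3.817 = 8.4456 in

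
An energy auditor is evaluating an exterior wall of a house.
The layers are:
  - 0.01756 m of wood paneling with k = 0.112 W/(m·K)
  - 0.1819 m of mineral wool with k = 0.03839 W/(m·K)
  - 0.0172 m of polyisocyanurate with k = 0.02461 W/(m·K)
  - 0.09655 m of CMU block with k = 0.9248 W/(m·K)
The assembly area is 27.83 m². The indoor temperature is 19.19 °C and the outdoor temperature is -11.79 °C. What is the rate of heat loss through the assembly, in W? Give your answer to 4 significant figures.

151.3 W

0.01756/0.112 = 0.15679
0.1819/0.03839 = 4.7382
0.0172/0.02461 = 0.6989
0.09655/0.9248 = 0.1044
R_total = 0.15679 + 4.7382 + 0.6989 + 0.1044 = 5.6983 m²·K/W
Q = A·ΔT/R = 27.83 × (19.19 − (-11.79)) / 5.6983 = 151.3 W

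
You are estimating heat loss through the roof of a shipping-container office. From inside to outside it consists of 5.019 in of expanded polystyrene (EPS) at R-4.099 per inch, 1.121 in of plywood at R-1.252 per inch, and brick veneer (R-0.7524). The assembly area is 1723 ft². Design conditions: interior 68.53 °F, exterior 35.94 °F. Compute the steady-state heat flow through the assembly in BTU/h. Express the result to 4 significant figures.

5.019 × 4.099 = 20.573
1.121 × 1.252 = 1.4035
R_total = 20.573 + 1.4035 + 0.7524 = 22.729 ft²·°F·h/BTU
Q = A·ΔT/R = 1723 × (68.53 − 35.94) / 22.729 = 2470.5 BTU/h

2471 BTU/h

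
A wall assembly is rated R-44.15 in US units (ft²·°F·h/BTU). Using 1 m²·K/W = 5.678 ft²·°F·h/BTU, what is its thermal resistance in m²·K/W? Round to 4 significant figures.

R_SI = 44.15/5.678 = 7.7756

7.776 m²·K/W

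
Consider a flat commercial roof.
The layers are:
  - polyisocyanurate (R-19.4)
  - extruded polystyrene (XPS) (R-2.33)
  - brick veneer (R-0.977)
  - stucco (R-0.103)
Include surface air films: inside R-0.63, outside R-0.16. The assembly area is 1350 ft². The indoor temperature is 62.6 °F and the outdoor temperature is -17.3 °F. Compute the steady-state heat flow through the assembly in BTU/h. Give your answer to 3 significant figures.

R_total = 0.63 + 19.4 + 2.33 + 0.977 + 0.103 + 0.16 = 23.6 ft²·°F·h/BTU
Q = A·ΔT/R = 1350 × (62.6 − (-17.3)) / 23.6 = 4571 BTU/h

4570 BTU/h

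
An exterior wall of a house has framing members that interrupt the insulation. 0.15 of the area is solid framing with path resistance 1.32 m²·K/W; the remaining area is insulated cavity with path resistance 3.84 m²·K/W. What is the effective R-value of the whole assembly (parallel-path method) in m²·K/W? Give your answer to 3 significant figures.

2.99 m²·K/W

U_eff = 0.85/3.84 + 0.15/1.32 = 0.2214 + 0.1136 = 0.335
R_eff = 1/U_eff = 2.985 m²·K/W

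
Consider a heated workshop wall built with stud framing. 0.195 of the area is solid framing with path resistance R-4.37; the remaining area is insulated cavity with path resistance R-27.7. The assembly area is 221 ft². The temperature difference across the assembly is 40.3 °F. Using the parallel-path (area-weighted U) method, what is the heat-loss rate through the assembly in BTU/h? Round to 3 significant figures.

656 BTU/h

U_eff = 0.805/27.7 + 0.195/4.37 = 0.02906 + 0.04462 = 0.07368
R_eff = 1/U_eff = 13.57 ft²·°F·h/BTU
Q = 221 × 40.3 / 13.57 = 656.3 BTU/h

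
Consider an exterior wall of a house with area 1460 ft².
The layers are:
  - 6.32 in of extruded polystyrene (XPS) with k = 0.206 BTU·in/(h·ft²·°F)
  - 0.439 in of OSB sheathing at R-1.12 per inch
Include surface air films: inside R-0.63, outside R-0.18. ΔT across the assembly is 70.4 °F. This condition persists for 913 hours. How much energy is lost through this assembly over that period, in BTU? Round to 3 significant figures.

6.32/0.206 = 30.68
0.439 × 1.12 = 0.4917
R_total = 0.63 + 30.68 + 0.4917 + 0.18 = 31.98 ft²·°F·h/BTU
Q = 1460 × 70.4 / 31.98 = 3214 BTU/h
E = 3214 × 913 = 2934000 BTU

2930000 BTU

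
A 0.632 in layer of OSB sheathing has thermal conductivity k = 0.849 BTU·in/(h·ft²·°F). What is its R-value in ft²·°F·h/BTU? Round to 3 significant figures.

0.744 ft²·°F·h/BTU

R = L/k = 0.632/0.849 = 0.7444 ft²·°F·h/BTU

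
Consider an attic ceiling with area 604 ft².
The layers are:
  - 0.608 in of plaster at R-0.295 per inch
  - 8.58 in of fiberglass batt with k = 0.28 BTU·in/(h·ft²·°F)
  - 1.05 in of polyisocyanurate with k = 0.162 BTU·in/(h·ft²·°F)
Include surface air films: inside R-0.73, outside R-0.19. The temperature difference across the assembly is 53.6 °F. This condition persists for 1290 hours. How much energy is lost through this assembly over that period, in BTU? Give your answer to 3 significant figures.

1090000 BTU

0.608 × 0.295 = 0.1794
8.58/0.28 = 30.64
1.05/0.162 = 6.481
R_total = 0.73 + 0.1794 + 30.64 + 6.481 + 0.19 = 38.22 ft²·°F·h/BTU
Q = 604 × 53.6 / 38.22 = 847 BTU/h
E = 847 × 1290 = 1093000 BTU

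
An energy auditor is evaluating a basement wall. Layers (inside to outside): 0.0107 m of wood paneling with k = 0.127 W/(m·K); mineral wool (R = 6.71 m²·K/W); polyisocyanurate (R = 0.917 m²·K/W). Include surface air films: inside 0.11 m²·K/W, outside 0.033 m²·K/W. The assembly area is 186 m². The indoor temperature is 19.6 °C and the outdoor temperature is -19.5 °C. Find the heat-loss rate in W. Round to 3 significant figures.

926 W

0.0107/0.127 = 0.08425
R_total = 0.11 + 0.08425 + 6.71 + 0.917 + 0.033 = 7.854 m²·K/W
Q = A·ΔT/R = 186 × (19.6 − (-19.5)) / 7.854 = 925.9 W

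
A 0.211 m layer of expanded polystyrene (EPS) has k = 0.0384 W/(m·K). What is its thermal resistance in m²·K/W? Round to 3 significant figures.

5.49 m²·K/W

R = L/k = 0.211/0.0384 = 5.495 m²·K/W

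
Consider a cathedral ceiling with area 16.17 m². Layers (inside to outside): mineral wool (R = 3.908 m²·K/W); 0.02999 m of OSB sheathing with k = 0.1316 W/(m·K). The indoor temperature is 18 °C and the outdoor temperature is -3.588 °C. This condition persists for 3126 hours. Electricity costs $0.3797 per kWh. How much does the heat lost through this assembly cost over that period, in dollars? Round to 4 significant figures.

0.02999/0.1316 = 0.22789
R_total = 3.908 + 0.22789 = 4.1359 m²·K/W
Q = 16.17 × (18 − (-3.588)) / 4.1359 = 84.402 W
E = 84.402 W × 3126 h / 1000 = 263.84 kWh
Cost = 263.84 × 0.3797 = $100.18

100.2 dollars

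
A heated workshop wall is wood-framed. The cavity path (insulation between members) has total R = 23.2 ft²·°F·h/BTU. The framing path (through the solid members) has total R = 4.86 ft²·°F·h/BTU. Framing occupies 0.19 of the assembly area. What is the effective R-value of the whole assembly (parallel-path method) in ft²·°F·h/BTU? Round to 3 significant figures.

U_eff = 0.81/23.2 + 0.19/4.86 = 0.03491 + 0.03909 = 0.07401
R_eff = 1/U_eff = 13.51 ft²·°F·h/BTU

13.5 ft²·°F·h/BTU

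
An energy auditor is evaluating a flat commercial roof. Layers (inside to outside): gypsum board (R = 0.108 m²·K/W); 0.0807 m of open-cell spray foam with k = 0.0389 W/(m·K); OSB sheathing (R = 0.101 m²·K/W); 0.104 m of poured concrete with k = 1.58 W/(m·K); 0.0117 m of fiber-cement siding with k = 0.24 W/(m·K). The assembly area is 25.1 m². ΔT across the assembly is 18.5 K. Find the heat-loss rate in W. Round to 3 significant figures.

194 W

0.0807/0.0389 = 2.075
0.104/1.58 = 0.06582
0.0117/0.24 = 0.04875
R_total = 0.108 + 2.075 + 0.101 + 0.06582 + 0.04875 = 2.398 m²·K/W
Q = A·ΔT/R = 25.1 × 18.5 / 2.398 = 193.6 W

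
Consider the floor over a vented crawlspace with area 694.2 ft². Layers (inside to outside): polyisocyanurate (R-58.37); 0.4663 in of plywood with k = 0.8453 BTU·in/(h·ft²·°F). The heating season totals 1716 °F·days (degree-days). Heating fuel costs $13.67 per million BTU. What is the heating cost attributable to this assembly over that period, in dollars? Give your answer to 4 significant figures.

6.633 dollars

0.4663/0.8453 = 0.55164
R_total = 58.37 + 0.55164 = 58.922 ft²·°F·h/BTU
E = A × HDD × 24 / R = 694.2 × 1716 × 24 / 58.922 = 485220 BTU
Cost = 485220/10⁶ × 13.67 = $6.633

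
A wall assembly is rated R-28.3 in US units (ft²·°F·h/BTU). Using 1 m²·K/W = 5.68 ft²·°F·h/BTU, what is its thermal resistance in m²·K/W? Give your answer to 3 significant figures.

4.98 m²·K/W

R_SI = 28.3/5.68 = 4.982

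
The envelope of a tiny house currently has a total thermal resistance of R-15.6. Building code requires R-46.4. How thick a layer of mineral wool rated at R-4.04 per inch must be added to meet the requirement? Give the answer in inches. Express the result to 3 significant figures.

ΔR = 46.4 − 15.6 = 30.8 ft²·°F·h/BTU
L = ΔR / (R/in) = 30.8/4.04 = 7.624 in

7.62 in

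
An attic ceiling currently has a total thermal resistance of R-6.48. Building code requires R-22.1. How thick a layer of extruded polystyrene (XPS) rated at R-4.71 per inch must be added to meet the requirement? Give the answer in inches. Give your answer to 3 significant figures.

3.32 in

ΔR = 22.1 − 6.48 = 15.62 ft²·°F·h/BTU
L = ΔR / (R/in) = 15.62/4.71 = 3.316 in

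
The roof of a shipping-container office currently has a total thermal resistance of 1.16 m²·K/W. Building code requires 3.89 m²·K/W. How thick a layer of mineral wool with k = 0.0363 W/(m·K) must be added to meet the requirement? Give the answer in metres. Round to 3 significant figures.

0.0991 m

ΔR = 3.89 − 1.16 = 2.73 m²·K/W
L = ΔR × k = 2.73 × 0.0363 = 0.0991 m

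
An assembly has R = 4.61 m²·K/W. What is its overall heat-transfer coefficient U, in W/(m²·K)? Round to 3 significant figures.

0.217 W/(m²·K)

U = 1/R = 1/4.61 = 0.2169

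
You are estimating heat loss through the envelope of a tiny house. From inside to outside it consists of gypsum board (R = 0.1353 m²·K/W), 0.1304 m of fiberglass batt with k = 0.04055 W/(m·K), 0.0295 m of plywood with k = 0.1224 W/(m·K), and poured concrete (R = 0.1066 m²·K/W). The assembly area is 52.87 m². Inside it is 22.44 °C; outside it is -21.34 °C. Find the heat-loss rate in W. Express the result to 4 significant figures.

0.1304/0.04055 = 3.2158
0.0295/0.1224 = 0.24101
R_total = 0.1353 + 3.2158 + 0.24101 + 0.1066 = 3.6987 m²·K/W
Q = A·ΔT/R = 52.87 × (22.44 − (-21.34)) / 3.6987 = 625.8 W

625.8 W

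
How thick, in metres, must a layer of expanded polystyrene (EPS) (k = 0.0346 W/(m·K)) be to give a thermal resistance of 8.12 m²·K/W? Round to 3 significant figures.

0.281 m

L = R·k = 8.12 × 0.0346 = 0.281 m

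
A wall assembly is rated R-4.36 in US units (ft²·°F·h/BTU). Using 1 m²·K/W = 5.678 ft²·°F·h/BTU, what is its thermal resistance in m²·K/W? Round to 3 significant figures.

R_SI = 4.36/5.678 = 0.7679

0.768 m²·K/W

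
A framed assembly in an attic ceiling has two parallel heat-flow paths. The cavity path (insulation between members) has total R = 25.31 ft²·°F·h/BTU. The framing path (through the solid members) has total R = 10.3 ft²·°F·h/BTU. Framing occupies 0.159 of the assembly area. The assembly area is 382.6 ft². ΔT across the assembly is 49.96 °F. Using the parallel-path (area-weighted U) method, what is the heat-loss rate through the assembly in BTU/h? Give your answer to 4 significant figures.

930.2 BTU/h

U_eff = 0.841/25.31 + 0.159/10.3 = 0.033228 + 0.015437 = 0.048665
R_eff = 1/U_eff = 20.549 ft²·°F·h/BTU
Q = 382.6 × 49.96 / 20.549 = 930.21 BTU/h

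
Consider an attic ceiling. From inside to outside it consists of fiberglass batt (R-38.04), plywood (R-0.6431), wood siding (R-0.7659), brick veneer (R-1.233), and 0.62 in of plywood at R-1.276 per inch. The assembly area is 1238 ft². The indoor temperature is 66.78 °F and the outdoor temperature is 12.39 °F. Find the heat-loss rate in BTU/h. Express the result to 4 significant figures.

1624 BTU/h

0.62 × 1.276 = 0.79112
R_total = 38.04 + 0.6431 + 0.7659 + 1.233 + 0.79112 = 41.473 ft²·°F·h/BTU
Q = A·ΔT/R = 1238 × (66.78 − 12.39) / 41.473 = 1623.6 BTU/h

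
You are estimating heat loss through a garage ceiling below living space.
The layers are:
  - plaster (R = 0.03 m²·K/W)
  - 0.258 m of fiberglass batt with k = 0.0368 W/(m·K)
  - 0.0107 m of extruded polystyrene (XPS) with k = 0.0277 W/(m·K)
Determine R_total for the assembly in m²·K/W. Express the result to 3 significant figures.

7.43 m²·K/W

0.258/0.0368 = 7.011
0.0107/0.0277 = 0.3863
R_total = 0.03 + 7.011 + 0.3863 = 7.427 m²·K/W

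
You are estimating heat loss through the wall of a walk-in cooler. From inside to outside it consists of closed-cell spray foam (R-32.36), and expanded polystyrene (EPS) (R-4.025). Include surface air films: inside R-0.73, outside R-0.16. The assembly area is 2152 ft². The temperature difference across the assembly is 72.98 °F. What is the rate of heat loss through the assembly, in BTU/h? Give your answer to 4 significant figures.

R_total = 0.73 + 32.36 + 4.025 + 0.16 = 37.275 ft²·°F·h/BTU
Q = A·ΔT/R = 2152 × 72.98 / 37.275 = 4213.4 BTU/h

4213 BTU/h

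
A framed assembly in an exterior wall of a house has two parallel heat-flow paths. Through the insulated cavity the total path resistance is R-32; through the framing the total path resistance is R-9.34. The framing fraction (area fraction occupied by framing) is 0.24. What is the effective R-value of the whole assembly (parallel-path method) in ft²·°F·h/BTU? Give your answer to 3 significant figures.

U_eff = 0.76/32 + 0.24/9.34 = 0.02375 + 0.0257 = 0.04945
R_eff = 1/U_eff = 20.22 ft²·°F·h/BTU

20.2 ft²·°F·h/BTU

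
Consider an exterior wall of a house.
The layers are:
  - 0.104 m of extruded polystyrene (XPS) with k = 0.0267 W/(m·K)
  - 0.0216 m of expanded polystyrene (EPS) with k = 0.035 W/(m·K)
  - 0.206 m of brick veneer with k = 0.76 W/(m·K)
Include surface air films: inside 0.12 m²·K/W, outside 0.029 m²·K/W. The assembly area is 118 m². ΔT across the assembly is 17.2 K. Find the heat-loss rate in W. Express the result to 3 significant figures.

0.104/0.0267 = 3.895
0.0216/0.035 = 0.6171
0.206/0.76 = 0.2711
R_total = 0.12 + 3.895 + 0.6171 + 0.2711 + 0.029 = 4.932 m²·K/W
Q = A·ΔT/R = 118 × 17.2 / 4.932 = 411.5 W

411 W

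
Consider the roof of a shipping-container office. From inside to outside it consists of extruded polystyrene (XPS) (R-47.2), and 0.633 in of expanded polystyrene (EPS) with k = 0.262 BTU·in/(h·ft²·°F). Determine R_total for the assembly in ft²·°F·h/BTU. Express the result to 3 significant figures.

0.633/0.262 = 2.416
R_total = 47.2 + 2.416 = 49.62 ft²·°F·h/BTU

49.6 ft²·°F·h/BTU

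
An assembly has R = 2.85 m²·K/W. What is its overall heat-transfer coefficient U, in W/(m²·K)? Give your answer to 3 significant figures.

U = 1/R = 1/2.85 = 0.3509

0.351 W/(m²·K)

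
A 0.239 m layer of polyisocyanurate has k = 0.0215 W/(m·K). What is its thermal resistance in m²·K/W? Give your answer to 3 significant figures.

11.1 m²·K/W

R = L/k = 0.239/0.0215 = 11.12 m²·K/W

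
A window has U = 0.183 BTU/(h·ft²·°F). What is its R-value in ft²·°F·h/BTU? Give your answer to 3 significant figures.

5.46 ft²·°F·h/BTU

R = 1/U = 1/0.183 = 5.464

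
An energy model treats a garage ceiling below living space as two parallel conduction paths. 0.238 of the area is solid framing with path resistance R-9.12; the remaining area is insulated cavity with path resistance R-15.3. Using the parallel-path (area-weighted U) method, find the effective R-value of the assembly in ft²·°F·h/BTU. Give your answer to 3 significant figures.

13.2 ft²·°F·h/BTU

U_eff = 0.762/15.3 + 0.238/9.12 = 0.0498 + 0.0261 = 0.0759
R_eff = 1/U_eff = 13.18 ft²·°F·h/BTU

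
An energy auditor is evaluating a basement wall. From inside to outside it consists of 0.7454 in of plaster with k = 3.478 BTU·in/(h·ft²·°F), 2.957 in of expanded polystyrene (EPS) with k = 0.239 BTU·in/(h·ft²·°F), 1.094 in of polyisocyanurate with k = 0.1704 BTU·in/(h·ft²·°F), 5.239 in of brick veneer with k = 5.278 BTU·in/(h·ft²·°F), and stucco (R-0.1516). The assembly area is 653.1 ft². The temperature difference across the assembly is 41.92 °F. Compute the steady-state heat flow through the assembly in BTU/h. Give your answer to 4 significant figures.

1359 BTU/h

0.7454/3.478 = 0.21432
2.957/0.239 = 12.372
1.094/0.1704 = 6.4202
5.239/5.278 = 0.99261
R_total = 0.21432 + 12.372 + 6.4202 + 0.99261 + 0.1516 = 20.151 ft²·°F·h/BTU
Q = A·ΔT/R = 653.1 × 41.92 / 20.151 = 1358.6 BTU/h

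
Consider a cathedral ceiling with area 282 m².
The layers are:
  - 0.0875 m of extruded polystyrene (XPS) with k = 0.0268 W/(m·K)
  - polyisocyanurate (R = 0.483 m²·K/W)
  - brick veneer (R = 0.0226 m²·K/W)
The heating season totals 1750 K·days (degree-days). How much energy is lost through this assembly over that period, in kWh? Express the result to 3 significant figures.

0.0875/0.0268 = 3.265
R_total = 3.265 + 0.483 + 0.0226 = 3.771 m²·K/W
E = A × HDD × 24 / R / 1000 = 282 × 1750 × 24 / 3.771 / 1000 = 3141 kWh

3140 kWh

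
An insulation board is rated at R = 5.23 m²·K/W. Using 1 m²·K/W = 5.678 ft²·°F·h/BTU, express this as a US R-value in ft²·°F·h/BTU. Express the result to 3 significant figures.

29.7 ft²·°F·h/BTU

R_US = 5.23 × 5.678 = 29.7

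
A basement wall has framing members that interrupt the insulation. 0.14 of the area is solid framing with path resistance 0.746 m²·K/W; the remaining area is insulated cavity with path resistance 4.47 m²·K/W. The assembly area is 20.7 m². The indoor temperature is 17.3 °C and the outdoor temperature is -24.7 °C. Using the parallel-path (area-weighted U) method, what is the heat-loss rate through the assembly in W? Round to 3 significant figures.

330 W

U_eff = 0.86/4.47 + 0.14/0.746 = 0.1924 + 0.1877 = 0.3801
R_eff = 1/U_eff = 2.631 m²·K/W
Q = 20.7 × (17.3 − (-24.7)) / 2.631 = 330.4 W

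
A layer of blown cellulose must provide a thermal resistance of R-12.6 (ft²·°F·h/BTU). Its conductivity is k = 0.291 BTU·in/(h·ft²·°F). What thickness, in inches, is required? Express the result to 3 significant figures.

3.67 in

L = R × k = 12.6 × 0.291 = 3.667 in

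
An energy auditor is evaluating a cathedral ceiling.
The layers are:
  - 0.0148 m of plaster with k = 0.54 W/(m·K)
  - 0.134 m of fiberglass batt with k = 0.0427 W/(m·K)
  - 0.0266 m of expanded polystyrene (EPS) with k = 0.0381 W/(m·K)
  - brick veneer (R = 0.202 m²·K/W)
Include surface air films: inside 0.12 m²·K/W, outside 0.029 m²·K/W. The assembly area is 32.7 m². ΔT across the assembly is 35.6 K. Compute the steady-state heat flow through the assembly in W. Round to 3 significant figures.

0.0148/0.54 = 0.02741
0.134/0.0427 = 3.138
0.0266/0.0381 = 0.6982
R_total = 0.12 + 0.02741 + 3.138 + 0.6982 + 0.202 + 0.029 = 4.215 m²·K/W
Q = A·ΔT/R = 32.7 × 35.6 / 4.215 = 276.2 W

276 W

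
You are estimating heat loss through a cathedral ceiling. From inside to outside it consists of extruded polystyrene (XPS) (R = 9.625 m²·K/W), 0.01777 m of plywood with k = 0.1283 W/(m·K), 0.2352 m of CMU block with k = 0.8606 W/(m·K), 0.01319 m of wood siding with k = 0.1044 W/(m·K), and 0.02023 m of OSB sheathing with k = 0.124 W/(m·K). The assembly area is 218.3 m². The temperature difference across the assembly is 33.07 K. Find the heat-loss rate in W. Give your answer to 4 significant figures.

0.01777/0.1283 = 0.1385
0.2352/0.8606 = 0.2733
0.01319/0.1044 = 0.12634
0.02023/0.124 = 0.16315
R_total = 9.625 + 0.1385 + 0.2733 + 0.12634 + 0.16315 = 10.326 m²·K/W
Q = A·ΔT/R = 218.3 × 33.07 / 10.326 = 699.11 W

699.1 W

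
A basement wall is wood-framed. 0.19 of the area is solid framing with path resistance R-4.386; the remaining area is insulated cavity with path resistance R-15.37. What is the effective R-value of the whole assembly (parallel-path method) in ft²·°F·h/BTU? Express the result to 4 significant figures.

10.41 ft²·°F·h/BTU

U_eff = 0.81/15.37 + 0.19/4.386 = 0.0527 + 0.04332 = 0.09602
R_eff = 1/U_eff = 10.415 ft²·°F·h/BTU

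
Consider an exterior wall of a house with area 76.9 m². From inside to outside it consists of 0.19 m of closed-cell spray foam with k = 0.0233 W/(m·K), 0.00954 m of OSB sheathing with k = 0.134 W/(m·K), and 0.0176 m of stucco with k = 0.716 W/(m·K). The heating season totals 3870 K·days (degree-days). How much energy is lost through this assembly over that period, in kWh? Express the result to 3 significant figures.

0.19/0.0233 = 8.155
0.00954/0.134 = 0.07119
0.0176/0.716 = 0.02458
R_total = 8.155 + 0.07119 + 0.02458 = 8.25 m²·K/W
E = A × HDD × 24 / R / 1000 = 76.9 × 3870 × 24 / 8.25 / 1000 = 865.7 kWh

866 kWh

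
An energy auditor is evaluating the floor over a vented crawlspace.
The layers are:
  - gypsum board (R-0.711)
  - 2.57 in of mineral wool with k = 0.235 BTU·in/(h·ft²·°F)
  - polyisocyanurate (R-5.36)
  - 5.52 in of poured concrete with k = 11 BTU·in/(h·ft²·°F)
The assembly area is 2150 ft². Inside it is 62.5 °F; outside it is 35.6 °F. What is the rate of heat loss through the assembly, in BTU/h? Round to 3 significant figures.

3300 BTU/h

2.57/0.235 = 10.94
5.52/11 = 0.5018
R_total = 0.711 + 10.94 + 5.36 + 0.5018 = 17.51 ft²·°F·h/BTU
Q = A·ΔT/R = 2150 × (62.5 − 35.6) / 17.51 = 3303 BTU/h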